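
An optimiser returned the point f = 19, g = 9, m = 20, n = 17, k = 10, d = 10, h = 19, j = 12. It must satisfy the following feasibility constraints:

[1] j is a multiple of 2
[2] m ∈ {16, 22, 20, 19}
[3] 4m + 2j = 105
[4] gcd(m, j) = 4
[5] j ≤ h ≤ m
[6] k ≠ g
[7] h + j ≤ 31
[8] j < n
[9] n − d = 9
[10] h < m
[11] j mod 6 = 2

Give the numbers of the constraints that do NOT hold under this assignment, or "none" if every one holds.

The assignment fails constraints 3, 9, and 11.

[1] 12 / 2 = 6, so 2 divides 12  ✔
[2] m = 20 is in {16, 22, 20, 19}  ✔
[3] 4m + 2j = 4(20) + 2(12) = 104, not 105  ✘
[4] gcd(20, 12) = 4  ✔
[5] values 12 ≤ 19 ≤ 20  ✔
[6] k = 10, g = 9; distinct  ✔
[7] h + j = 19 + 12 = 31; 31 ≤ 31  ✔
[8] j = 12, n = 17; 12 < 17  ✔
[9] n − d = 17 − 10 = 7, not 9  ✘
[10] h = 19, m = 20; 19 < 20  ✔
[11] 12 mod 6 = 0, not 2  ✘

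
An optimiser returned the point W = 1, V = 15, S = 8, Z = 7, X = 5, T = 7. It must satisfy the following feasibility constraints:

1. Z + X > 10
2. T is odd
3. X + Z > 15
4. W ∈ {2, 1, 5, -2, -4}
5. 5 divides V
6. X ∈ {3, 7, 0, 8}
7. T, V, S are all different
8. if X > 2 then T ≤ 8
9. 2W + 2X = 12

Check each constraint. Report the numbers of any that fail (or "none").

Constraints 3 and 6 do not hold.

1. Z + X = 7 + 5 = 12; 12 > 10  true
2. T = 7 is odd  true
3. X + Z = 5 + 7 = 12; 12 ≤ 15, bound 15 not met  false
4. W = 1 is in {2, 1, 5, -2, -4}  true
5. 15 / 5 = 3, so 5 divides 15  true
6. X = 5 is not in {3, 7, 0, 8}  false
7. values 7, 15, 8 are pairwise distinct  true
8. X = 5 > 2, so we need T ≤ 8; T = 7 ≤ 8  true
9. 2W + 2X = 2(1) + 2(5) = 12  true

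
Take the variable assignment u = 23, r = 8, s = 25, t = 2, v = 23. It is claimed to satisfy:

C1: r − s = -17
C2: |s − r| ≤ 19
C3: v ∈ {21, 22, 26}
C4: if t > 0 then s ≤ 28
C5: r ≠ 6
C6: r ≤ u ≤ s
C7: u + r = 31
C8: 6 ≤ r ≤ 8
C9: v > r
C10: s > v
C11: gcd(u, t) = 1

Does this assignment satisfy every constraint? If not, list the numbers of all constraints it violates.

The assignment fails constraint 3.

C1: r − s = 8 − 25 = -17 — holds.
C2: |25 − 8| = 17; 17 ≤ 19 — holds.
C3: v = 23 is not in {21, 22, 26} — fails.
C4: t = 2 > 0, so we need s ≤ 28; s = 25 ≤ 28 — holds.
C5: r = 8, and 8 ≠ 6 — holds.
C6: values 8 ≤ 23 ≤ 25 — holds.
C7: u + r = 23 + 8 = 31 — holds.
C8: r = 8 lies in [6, 8] — holds.
C9: v = 23, r = 8; 23 > 8 — holds.
C10: s = 25, v = 23; 25 > 23 — holds.
C11: gcd(23, 2) = 1 — holds.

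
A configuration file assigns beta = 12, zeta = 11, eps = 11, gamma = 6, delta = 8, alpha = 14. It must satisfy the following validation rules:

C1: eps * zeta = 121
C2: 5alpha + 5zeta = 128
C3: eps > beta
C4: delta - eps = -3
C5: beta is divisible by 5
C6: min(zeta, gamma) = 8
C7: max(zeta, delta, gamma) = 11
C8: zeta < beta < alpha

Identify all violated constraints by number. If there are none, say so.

Violated: 2, 3, 5, and 6.

C1: eps * zeta = 11 * 11 = 121  OK
C2: 5alpha + 5zeta = 5(14) + 5(11) = 125, not 128  FAIL
C3: eps = 11, beta = 12; 11 ≤ 12 (want >)  FAIL
C4: delta - eps = 8 - 11 = -3  OK
C5: 12 = 5*2 + 2, so 5 does not divide 12  FAIL
C6: min(11, 6) = 6, not 8  FAIL
C7: max(11, 8, 6) = 11  OK
C8: values 11 < 12 < 14  OK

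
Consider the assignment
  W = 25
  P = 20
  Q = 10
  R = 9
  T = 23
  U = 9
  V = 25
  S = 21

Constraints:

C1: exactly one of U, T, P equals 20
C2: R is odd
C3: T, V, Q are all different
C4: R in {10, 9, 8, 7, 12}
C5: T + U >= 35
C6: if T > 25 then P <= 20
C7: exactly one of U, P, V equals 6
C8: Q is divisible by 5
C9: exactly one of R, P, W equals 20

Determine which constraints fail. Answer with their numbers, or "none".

Constraints 5, 7 do not hold.

C1: U=9, T=23, P=20; 1 of them equals 20 — satisfied.
C2: R = 9 is odd — satisfied.
C3: values 23, 25, 10 are pairwise distinct — satisfied.
C4: R = 9 is in {10, 9, 8, 7, 12} — satisfied.
C5: T + U = 23 + 9 = 32; 32 < 35, bound 35 not met — violated.
C6: T = 23, not > 25; antecedent false, conditional vacuously true — satisfied.
C7: U=9, P=20, V=25; 0 of them equal 6, not exactly one — violated.
C8: 10 / 5 = 2, so 5 divides 10 — satisfied.
C9: R=9, P=20, W=25; 1 of them equals 20 — satisfied.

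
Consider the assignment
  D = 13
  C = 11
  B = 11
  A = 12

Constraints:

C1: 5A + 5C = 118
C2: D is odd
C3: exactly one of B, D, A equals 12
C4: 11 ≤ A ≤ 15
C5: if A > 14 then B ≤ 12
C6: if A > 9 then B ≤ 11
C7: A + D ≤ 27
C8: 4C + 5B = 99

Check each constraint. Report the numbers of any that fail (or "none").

Constraint 1 is violated.

C1: 5A + 5C = 5(12) + 5(11) = 115, not 118  ✘
C2: D = 13 is odd  ✔
C3: B=11, D=13, A=12; 1 of them equals 12  ✔
C4: A = 12 lies in [11, 15]  ✔
C5: A = 12, not > 14; antecedent false, conditional vacuously true  ✔
C6: A = 12 > 9, so we need B ≤ 11; B = 11 ≤ 11  ✔
C7: A + D = 12 + 13 = 25; 25 ≤ 27  ✔
C8: 4C + 5B = 4(11) + 5(11) = 99  ✔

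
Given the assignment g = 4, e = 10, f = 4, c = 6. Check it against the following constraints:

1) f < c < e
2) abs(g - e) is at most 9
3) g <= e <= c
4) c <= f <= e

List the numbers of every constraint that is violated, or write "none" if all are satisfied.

Violated: 3 and 4.

1) values 4 < 6 < 10  ✓
2) abs(4 - 10) = 6; 6 ≤ 9  ✓
3) values 4, 10, 6; e = 10 is not <= c = 6  ✗
4) values 6, 4, 10; c = 6 is not <= f = 4  ✗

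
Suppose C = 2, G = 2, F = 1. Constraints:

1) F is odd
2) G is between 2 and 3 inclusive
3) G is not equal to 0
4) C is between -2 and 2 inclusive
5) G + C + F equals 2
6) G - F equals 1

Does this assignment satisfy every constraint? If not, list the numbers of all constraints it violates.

1) F = 1 is odd — OK.
2) G = 2 lies in [2, 3] — OK.
3) G = 2, and 2 ≠ 0 — OK.
4) C = 2 lies in [-2, 2] — OK.
5) G + C + F = 2 + 2 + 1 = 5, not 2 — violated.
6) G - F = 2 - 1 = 1 — OK.

Violated: 5.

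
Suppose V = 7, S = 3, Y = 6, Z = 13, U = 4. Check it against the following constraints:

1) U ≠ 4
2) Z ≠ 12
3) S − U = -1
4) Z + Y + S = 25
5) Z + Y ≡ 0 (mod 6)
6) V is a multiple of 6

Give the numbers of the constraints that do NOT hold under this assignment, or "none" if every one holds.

1) U = 4, but 4 is required to differ  ✘
2) Z = 13, and 13 ≠ 12  ✔
3) S − U = 3 − 4 = -1  ✔
4) Z + Y + S = 13 + 6 + 3 = 22, not 25  ✘
5) Z + Y = 19; 19 mod 6 = 1, not 0  ✘
6) 7 = 6×1 + 1, so 6 does not divide 7  ✘

The assignment fails constraints 1, 4, 5, and 6.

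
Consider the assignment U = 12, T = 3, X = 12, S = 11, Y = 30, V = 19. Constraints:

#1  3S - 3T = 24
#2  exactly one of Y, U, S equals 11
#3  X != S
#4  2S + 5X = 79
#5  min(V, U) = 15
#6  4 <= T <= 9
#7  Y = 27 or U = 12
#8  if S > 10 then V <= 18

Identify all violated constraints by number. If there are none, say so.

The assignment fails constraints 4, 5, 6, and 8.

#1 3S - 3T = 3(11) - 3(3) = 24 — satisfied.
#2 Y=30, U=12, S=11; 1 of them equals 11 — satisfied.
#3 X = 12, S = 11; distinct — satisfied.
#4 2S + 5X = 2(11) + 5(12) = 82, not 79 — violated.
#5 min(19, 12) = 12, not 15 — violated.
#6 T = 3 is outside [4, 9] — violated.
#7 Y = 30 ≠ 27, but U = 12 = 12 (second disjunct) — satisfied.
#8 S = 11 > 10, so we need V ≤ 18; but V = 19 > 18 — violated.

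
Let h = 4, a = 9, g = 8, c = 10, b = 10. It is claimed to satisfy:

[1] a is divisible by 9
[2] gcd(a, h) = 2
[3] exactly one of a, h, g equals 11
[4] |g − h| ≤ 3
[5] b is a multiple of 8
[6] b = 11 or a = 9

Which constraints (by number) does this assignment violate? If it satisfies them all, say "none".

[1] 9 / 9 = 1, so 9 divides 9  ✔
[2] gcd(9, 4) = 1, not 2  ✘
[3] a=9, h=4, g=8; 0 of them equal 11, not exactly one  ✘
[4] |8 − 4| = 4; 4 > 3, exceeds bound 3  ✘
[5] 10 = 8×1 + 2, so 8 does not divide 10  ✘
[6] b = 10 ≠ 11, but a = 9 = 9 (second disjunct)  ✔

Violated: 2, 3, 4, 5.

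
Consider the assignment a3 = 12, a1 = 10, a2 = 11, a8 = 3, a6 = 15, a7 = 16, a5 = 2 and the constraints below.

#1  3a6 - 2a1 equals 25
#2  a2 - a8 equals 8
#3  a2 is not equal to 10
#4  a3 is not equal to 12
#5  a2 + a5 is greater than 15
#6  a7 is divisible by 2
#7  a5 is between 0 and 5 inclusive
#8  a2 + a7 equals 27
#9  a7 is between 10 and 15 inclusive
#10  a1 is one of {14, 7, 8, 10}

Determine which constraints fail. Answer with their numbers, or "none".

Constraints 4, 5, 9 do not hold.

#1 3a6 - 2a1 = 3(15) - 2(10) = 25  true
#2 a2 - a8 = 11 - 3 = 8  true
#3 a2 = 11, and 11 ≠ 10  true
#4 a3 = 12, but 12 is required to differ  false
#5 a2 + a5 = 11 + 2 = 13; 13 ≤ 15, bound 15 not met  false
#6 16 / 2 = 8, so 2 divides 16  true
#7 a5 = 2 lies in [0, 5]  true
#8 a2 + a7 = 11 + 16 = 27  true
#9 a7 = 16 is outside [10, 15]  false
#10 a1 = 10 is in {14, 7, 8, 10}  true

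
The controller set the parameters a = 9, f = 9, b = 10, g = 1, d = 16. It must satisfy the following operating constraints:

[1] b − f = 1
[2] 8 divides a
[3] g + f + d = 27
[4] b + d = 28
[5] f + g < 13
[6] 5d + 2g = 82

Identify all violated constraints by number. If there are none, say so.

[1] b − f = 10 − 9 = 1 — holds.
[2] 9 = 8×1 + 1, so 8 does not divide 9 — does not hold.
[3] g + f + d = 1 + 9 + 16 = 26, not 27 — does not hold.
[4] b + d = 10 + 16 = 26, not 28 — does not hold.
[5] f + g = 9 + 1 = 10; 10 < 13 — holds.
[6] 5d + 2g = 5(16) + 2(1) = 82 — holds.

No — constraints 2, 3, and 4 are not satisfied.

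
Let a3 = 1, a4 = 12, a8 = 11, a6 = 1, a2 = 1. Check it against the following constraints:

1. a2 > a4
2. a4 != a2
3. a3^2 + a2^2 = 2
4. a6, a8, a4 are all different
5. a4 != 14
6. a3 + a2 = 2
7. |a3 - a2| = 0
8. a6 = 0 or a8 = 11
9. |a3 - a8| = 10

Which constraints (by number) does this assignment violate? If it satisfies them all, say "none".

1. a2 = 1, a4 = 12; 1 ≤ 12 (want >) — fails.
2. a4 = 12, a2 = 1; distinct — holds.
3. a3^2 + a2^2 = 1^2 + 1^2 = 1 + 1 = 2 — holds.
4. values 1, 11, 12 are pairwise distinct — holds.
5. a4 = 12, and 12 ≠ 14 — holds.
6. a3 + a2 = 1 + 1 = 2 — holds.
7. |1 - 1| = 0 — holds.
8. a6 = 1 ≠ 0, but a8 = 11 = 11 (second disjunct) — holds.
9. |1 - 11| = 10 — holds.

Constraint 1 does not hold.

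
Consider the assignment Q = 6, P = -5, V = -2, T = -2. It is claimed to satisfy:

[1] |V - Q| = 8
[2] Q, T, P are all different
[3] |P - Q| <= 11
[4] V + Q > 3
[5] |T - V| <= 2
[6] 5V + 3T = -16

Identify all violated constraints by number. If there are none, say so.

All constraints are satisfied.

[1] |-2 - 6| = 8  yes
[2] values 6, -2, -5 are pairwise distinct  yes
[3] |-5 - 6| = 11; 11 ≤ 11  yes
[4] V + Q = -2 + 6 = 4; 4 > 3  yes
[5] |-2 - (-2)| = 0; 0 ≤ 2  yes
[6] 5V + 3T = 5(-2) + 3(-2) = -16  yes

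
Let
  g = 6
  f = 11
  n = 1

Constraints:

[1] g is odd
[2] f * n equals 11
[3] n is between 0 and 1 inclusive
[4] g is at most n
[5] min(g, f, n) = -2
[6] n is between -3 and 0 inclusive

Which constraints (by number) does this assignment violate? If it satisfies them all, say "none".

No — constraints 1, 4, 5, 6 are not satisfied.

[1] g = 6 is even  fails
[2] f * n = 11 * 1 = 11  holds
[3] n = 1 lies in [0, 1]  holds
[4] g = 6, n = 1; 6 > 1 (want ≤)  fails
[5] min(6, 11, 1) = 1, not -2  fails
[6] n = 1 is outside [-3, 0]  fails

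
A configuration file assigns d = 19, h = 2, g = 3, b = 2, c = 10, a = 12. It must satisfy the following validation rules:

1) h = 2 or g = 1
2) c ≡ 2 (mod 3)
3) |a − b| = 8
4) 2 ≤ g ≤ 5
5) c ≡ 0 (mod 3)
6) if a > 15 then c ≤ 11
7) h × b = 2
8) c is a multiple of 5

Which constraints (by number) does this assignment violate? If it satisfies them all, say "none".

Constraints 2, 3, 5, and 7 do not hold.

1) h = 2 = 2 (first disjunct)  OK
2) 10 mod 3 = 1, not 2  FAIL
3) |12 − 2| = 10, not 8  FAIL
4) g = 3 lies in [2, 5]  OK
5) 10 mod 3 = 1, not 0  FAIL
6) a = 12, not > 15; antecedent false, conditional vacuously true  OK
7) h × b = 2 × 2 = 4, not 2  FAIL
8) 10 / 5 = 2, so 5 divides 10  OK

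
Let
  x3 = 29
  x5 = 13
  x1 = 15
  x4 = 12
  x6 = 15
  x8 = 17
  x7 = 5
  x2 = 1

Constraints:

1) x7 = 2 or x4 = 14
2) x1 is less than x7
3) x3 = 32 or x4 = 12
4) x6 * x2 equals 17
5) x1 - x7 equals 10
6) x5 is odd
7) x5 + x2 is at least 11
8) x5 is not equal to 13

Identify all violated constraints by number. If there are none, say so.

1) x7 = 5 ≠ 2 and x4 = 12 ≠ 14; both disjuncts false — violated.
2) x1 = 15, x7 = 5; 15 ≥ 5 (want <) — violated.
3) x3 = 29 ≠ 32, but x4 = 12 = 12 (second disjunct) — satisfied.
4) x6 * x2 = 15 * 1 = 15, not 17 — violated.
5) x1 - x7 = 15 - 5 = 10 — satisfied.
6) x5 = 13 is odd — satisfied.
7) x5 + x2 = 13 + 1 = 14; 14 ≥ 11 — satisfied.
8) x5 = 13, but 13 is required to differ — violated.

Constraints 1, 2, 4, and 8 are violated.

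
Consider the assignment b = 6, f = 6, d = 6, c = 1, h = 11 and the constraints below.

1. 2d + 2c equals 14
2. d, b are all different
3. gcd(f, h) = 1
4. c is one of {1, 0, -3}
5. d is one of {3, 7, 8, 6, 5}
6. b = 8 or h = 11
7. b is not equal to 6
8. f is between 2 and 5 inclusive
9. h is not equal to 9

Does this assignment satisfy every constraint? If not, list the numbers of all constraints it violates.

1. 2d + 2c = 2(6) + 2(1) = 14 — satisfied.
2. d = b = 6, not all different — violated.
3. gcd(6, 11) = 1 — satisfied.
4. c = 1 is in {1, 0, -3} — satisfied.
5. d = 6 is in {3, 7, 8, 6, 5} — satisfied.
6. b = 6 ≠ 8, but h = 11 = 11 (second disjunct) — satisfied.
7. b = 6, but 6 is required to differ — violated.
8. f = 6 is outside [2, 5] — violated.
9. h = 11, and 11 ≠ 9 — satisfied.

Constraints 2, 7, 8 are violated.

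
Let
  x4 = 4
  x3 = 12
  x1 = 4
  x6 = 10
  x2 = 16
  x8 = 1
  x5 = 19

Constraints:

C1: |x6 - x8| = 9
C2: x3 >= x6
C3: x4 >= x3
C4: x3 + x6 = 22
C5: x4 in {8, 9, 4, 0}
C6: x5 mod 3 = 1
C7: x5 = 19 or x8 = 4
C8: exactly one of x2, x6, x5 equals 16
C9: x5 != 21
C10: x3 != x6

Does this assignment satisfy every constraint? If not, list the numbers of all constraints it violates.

C1: |10 - 1| = 9 — satisfied.
C2: x3 = 12, x6 = 10; 12 ≥ 10 — satisfied.
C3: x4 = 4, x3 = 12; 4 < 12 (want ≥) — violated.
C4: x3 + x6 = 12 + 10 = 22 — satisfied.
C5: x4 = 4 is in {8, 9, 4, 0} — satisfied.
C6: 19 mod 3 = 1 — satisfied.
C7: x5 = 19 = 19 (first disjunct) — satisfied.
C8: x2=16, x6=10, x5=19; 1 of them equals 16 — satisfied.
C9: x5 = 19, and 19 ≠ 21 — satisfied.
C10: x3 = 12, x6 = 10; distinct — satisfied.

Constraint 3 does not hold.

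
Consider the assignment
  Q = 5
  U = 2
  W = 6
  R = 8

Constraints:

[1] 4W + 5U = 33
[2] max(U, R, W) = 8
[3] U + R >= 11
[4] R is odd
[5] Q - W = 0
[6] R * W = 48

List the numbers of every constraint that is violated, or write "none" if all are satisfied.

[1] 4W + 5U = 4(6) + 5(2) = 34, not 33 — does not hold.
[2] max(2, 8, 6) = 8 — holds.
[3] U + R = 2 + 8 = 10; 10 < 11, bound 11 not met — does not hold.
[4] R = 8 is even — does not hold.
[5] Q - W = 5 - 6 = -1, not 0 — does not hold.
[6] R * W = 8 * 6 = 48 — holds.

The assignment fails constraints 1, 3, 4, and 5.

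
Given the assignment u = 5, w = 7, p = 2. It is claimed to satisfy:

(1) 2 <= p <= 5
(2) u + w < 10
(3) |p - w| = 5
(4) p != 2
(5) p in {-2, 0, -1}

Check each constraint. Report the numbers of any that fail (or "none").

(1) p = 2 lies in [2, 5] — holds.
(2) u + w = 5 + 7 = 12; 12 ≥ 10, bound 10 not met — fails.
(3) |2 - 7| = 5 — holds.
(4) p = 2, but 2 is required to differ — fails.
(5) p = 2 is not in {-2, 0, -1} — fails.

Violated: 2, 4, and 5.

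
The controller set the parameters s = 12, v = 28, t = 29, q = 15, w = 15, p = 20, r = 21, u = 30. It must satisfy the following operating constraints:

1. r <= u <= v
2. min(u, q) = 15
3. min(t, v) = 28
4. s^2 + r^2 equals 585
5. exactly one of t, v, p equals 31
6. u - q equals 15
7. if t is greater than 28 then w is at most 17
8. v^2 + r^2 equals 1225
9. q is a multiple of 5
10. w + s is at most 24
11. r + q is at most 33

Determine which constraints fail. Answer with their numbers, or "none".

1. values 21, 30, 28; u = 30 is not <= v = 28  fails
2. min(30, 15) = 15  holds
3. min(29, 28) = 28  holds
4. s^2 + r^2 = 12^2 + 21^2 = 144 + 441 = 585  holds
5. t=29, v=28, p=20; 0 of them equal 31, not exactly one  fails
6. u - q = 30 - 15 = 15  holds
7. t = 29 > 28, so we need w ≤ 17; w = 15 ≤ 17  holds
8. v^2 + r^2 = 28^2 + 21^2 = 784 + 441 = 1225  holds
9. 15 / 5 = 3, so 5 divides 15  holds
10. w + s = 15 + 12 = 27; 27 > 24, bound 24 not met  fails
11. r + q = 21 + 15 = 36; 36 > 33, bound 33 not met  fails

Constraints 1, 5, 10, and 11 are violated.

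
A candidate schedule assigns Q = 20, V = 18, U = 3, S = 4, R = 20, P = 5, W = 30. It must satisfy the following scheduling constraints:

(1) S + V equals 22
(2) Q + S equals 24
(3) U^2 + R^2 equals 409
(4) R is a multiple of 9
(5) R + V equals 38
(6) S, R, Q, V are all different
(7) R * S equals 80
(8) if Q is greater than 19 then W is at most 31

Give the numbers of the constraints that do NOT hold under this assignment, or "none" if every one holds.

(1) S + V = 4 + 18 = 22 — holds.
(2) Q + S = 20 + 4 = 24 — holds.
(3) U^2 + R^2 = 3^2 + 20^2 = 9 + 400 = 409 — holds.
(4) 20 = 9*2 + 2, so 9 does not divide 20 — does not hold.
(5) R + V = 20 + 18 = 38 — holds.
(6) R = Q = 20, not all different — does not hold.
(7) R * S = 20 * 4 = 80 — holds.
(8) Q = 20 > 19, so we need W ≤ 31; W = 30 ≤ 31 — holds.

The assignment fails constraints 4 and 6.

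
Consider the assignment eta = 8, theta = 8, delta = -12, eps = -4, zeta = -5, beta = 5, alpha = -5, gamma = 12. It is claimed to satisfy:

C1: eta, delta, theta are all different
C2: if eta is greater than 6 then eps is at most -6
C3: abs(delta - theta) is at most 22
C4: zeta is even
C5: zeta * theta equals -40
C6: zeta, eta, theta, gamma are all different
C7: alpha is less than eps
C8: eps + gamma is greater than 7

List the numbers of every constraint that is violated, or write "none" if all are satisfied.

C1: eta = theta = 8, not all different — does not hold.
C2: eta = 8 > 6, so we need eps ≤ -6; but eps = -4 > -6 — does not hold.
C3: abs(-12 - 8) = 20; 20 ≤ 22 — holds.
C4: zeta = -5 is odd — does not hold.
C5: zeta * theta = -5 * 8 = -40 — holds.
C6: eta = theta = 8, not all different — does not hold.
C7: alpha = -5, eps = -4; -5 < -4 — holds.
C8: eps + gamma = -4 + 12 = 8; 8 > 7 — holds.

Constraints 1, 2, 4, 6 are violated.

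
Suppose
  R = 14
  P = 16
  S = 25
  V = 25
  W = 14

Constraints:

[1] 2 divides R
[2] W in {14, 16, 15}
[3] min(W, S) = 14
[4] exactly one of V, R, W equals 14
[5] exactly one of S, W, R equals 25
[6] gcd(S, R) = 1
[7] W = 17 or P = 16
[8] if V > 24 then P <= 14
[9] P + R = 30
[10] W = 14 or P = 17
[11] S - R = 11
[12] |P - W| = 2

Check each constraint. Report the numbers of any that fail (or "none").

[1] 14 / 2 = 7, so 2 divides 14  ✔
[2] W = 14 is in {14, 16, 15}  ✔
[3] min(14, 25) = 14  ✔
[4] V=25, R=14, W=14; 2 of them equal 14, not exactly one  ✘
[5] S=25, W=14, R=14; 1 of them equals 25  ✔
[6] gcd(25, 14) = 1  ✔
[7] W = 14 ≠ 17, but P = 16 = 16 (second disjunct)  ✔
[8] V = 25 > 24, so we need P ≤ 14; but P = 16 > 14  ✘
[9] P + R = 16 + 14 = 30  ✔
[10] W = 14 = 14 (first disjunct)  ✔
[11] S - R = 25 - 14 = 11  ✔
[12] |16 - 14| = 2  ✔

Constraints 4 and 8 do not hold.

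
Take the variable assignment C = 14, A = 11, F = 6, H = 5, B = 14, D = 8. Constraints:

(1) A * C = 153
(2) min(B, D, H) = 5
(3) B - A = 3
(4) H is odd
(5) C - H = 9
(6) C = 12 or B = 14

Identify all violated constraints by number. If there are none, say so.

No — constraint 1 is not satisfied.

(1) A * C = 11 * 14 = 154, not 153  false
(2) min(14, 8, 5) = 5  true
(3) B - A = 14 - 11 = 3  true
(4) H = 5 is odd  true
(5) C - H = 14 - 5 = 9  true
(6) C = 14 ≠ 12, but B = 14 = 14 (second disjunct)  true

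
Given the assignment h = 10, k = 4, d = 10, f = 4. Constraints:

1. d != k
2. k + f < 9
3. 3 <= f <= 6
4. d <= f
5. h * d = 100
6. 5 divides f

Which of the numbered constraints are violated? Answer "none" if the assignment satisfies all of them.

Constraints 4 and 6 are violated.

1. d = 10, k = 4; distinct  yes
2. k + f = 4 + 4 = 8; 8 < 9  yes
3. f = 4 lies in [3, 6]  yes
4. d = 10, f = 4; 10 > 4 (want ≤)  no
5. h * d = 10 * 10 = 100  yes
6. 4 = 5*0 + 4, so 5 does not divide 4  no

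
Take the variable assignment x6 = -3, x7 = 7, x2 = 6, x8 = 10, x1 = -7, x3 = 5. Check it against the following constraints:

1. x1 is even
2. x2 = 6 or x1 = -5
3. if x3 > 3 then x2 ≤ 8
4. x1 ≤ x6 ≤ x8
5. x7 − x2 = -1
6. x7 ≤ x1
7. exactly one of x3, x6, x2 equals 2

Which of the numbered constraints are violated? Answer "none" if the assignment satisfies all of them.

1. x1 = -7 is odd  no
2. x2 = 6 = 6 (first disjunct)  yes
3. x3 = 5 > 3, so we need x2 ≤ 8; x2 = 6 ≤ 8  yes
4. values -7 ≤ -3 ≤ 10  yes
5. x7 − x2 = 7 − 6 = 1, not -1  no
6. x7 = 7, x1 = -7; 7 > -7 (want ≤)  no
7. x3=5, x6=-3, x2=6; 0 of them equal 2, not exactly one  no

Constraints 1, 5, 6, 7 are violated.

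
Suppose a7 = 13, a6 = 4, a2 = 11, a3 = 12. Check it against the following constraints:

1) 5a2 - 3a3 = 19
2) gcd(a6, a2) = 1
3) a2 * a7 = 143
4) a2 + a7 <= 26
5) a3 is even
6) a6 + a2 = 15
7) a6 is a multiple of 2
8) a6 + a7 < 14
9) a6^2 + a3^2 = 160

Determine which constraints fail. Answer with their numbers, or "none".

No — constraint 8 is not satisfied.

1) 5a2 - 3a3 = 5(11) - 3(12) = 19 — satisfied.
2) gcd(4, 11) = 1 — satisfied.
3) a2 * a7 = 11 * 13 = 143 — satisfied.
4) a2 + a7 = 11 + 13 = 24; 24 ≤ 26 — satisfied.
5) a3 = 12 is even — satisfied.
6) a6 + a2 = 4 + 11 = 15 — satisfied.
7) 4 / 2 = 2, so 2 divides 4 — satisfied.
8) a6 + a7 = 4 + 13 = 17; 17 ≥ 14, bound 14 not met — violated.
9) a6^2 + a3^2 = 4^2 + 12^2 = 16 + 144 = 160 — satisfied.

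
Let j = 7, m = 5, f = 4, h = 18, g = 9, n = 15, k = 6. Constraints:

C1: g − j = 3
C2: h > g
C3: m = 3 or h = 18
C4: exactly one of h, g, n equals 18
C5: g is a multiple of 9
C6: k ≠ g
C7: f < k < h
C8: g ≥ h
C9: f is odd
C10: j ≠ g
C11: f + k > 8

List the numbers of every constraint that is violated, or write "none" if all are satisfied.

C1: g − j = 9 − 7 = 2, not 3 — does not hold.
C2: h = 18, g = 9; 18 > 9 — holds.
C3: m = 5 ≠ 3, but h = 18 = 18 (second disjunct) — holds.
C4: h=18, g=9, n=15; 1 of them equals 18 — holds.
C5: 9 / 9 = 1, so 9 divides 9 — holds.
C6: k = 6, g = 9; distinct — holds.
C7: values 4 < 6 < 18 — holds.
C8: g = 9, h = 18; 9 < 18 (want ≥) — does not hold.
C9: f = 4 is even — does not hold.
C10: j = 7, g = 9; distinct — holds.
C11: f + k = 4 + 6 = 10; 10 > 8 — holds.

The assignment fails constraints 1, 8, and 9.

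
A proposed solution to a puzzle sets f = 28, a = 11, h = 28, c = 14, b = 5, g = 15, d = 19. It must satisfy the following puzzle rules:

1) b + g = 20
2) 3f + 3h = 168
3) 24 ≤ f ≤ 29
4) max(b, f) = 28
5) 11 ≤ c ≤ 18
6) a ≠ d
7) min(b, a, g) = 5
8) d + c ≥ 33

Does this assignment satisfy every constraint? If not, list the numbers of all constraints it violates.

1) b + g = 5 + 15 = 20 — holds.
2) 3f + 3h = 3(28) + 3(28) = 168 — holds.
3) f = 28 lies in [24, 29] — holds.
4) max(5, 28) = 28 — holds.
5) c = 14 lies in [11, 18] — holds.
6) a = 11, d = 19; distinct — holds.
7) min(5, 11, 15) = 5 — holds.
8) d + c = 19 + 14 = 33; 33 ≥ 33 — holds.

None — every constraint holds.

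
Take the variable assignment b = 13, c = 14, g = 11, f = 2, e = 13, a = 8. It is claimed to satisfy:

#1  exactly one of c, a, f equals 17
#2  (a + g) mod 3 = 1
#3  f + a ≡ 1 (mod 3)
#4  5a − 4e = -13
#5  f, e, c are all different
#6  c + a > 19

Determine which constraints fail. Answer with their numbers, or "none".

Violated: 1 and 4.

#1 c=14, a=8, f=2; 0 of them equal 17, not exactly one — fails.
#2 a + g = 19; 19 mod 3 = 1 — holds.
#3 f + a = 10; 10 mod 3 = 1 — holds.
#4 5a − 4e = 5(8) − 4(13) = -12, not -13 — fails.
#5 values 2, 13, 14 are pairwise distinct — holds.
#6 c + a = 14 + 8 = 22; 22 > 19 — holds.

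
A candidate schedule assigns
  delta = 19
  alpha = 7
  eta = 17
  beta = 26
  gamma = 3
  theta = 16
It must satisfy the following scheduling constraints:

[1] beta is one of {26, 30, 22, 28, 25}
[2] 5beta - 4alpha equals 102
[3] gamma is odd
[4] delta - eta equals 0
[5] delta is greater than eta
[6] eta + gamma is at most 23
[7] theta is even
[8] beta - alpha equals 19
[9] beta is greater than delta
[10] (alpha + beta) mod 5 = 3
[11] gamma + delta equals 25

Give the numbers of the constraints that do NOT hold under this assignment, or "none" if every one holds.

[1] beta = 26 is in {26, 30, 22, 28, 25} — holds.
[2] 5beta - 4alpha = 5(26) - 4(7) = 102 — holds.
[3] gamma = 3 is odd — holds.
[4] delta - eta = 19 - 17 = 2, not 0 — does not hold.
[5] delta = 19, eta = 17; 19 > 17 — holds.
[6] eta + gamma = 17 + 3 = 20; 20 ≤ 23 — holds.
[7] theta = 16 is even — holds.
[8] beta - alpha = 26 - 7 = 19 — holds.
[9] beta = 26, delta = 19; 26 > 19 — holds.
[10] alpha + beta = 33; 33 mod 5 = 3 — holds.
[11] gamma + delta = 3 + 19 = 22, not 25 — does not hold.

Constraints 4, 11 do not hold.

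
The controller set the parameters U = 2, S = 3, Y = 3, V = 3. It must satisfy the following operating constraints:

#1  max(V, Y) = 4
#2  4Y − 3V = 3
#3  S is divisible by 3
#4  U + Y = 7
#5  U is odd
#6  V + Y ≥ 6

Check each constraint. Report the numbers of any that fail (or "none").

No — constraints 1, 4, 5 are not satisfied.

#1 max(3, 3) = 3, not 4 — violated.
#2 4Y − 3V = 4(3) − 3(3) = 3 — satisfied.
#3 3 / 3 = 1, so 3 divides 3 — satisfied.
#4 U + Y = 2 + 3 = 5, not 7 — violated.
#5 U = 2 is even — violated.
#6 V + Y = 3 + 3 = 6; 6 ≥ 6 — satisfied.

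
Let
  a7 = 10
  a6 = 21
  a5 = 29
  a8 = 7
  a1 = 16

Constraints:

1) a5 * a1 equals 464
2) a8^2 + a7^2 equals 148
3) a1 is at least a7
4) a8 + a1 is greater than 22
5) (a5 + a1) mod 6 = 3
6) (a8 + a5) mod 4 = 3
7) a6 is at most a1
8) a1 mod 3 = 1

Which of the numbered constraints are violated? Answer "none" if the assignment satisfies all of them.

1) a5 * a1 = 29 * 16 = 464  OK
2) a8^2 + a7^2 = 7^2 + 10^2 = 49 + 100 = 149, not 148  FAIL
3) a1 = 16, a7 = 10; 16 ≥ 10  OK
4) a8 + a1 = 7 + 16 = 23; 23 > 22  OK
5) a5 + a1 = 45; 45 mod 6 = 3  OK
6) a8 + a5 = 36; 36 mod 4 = 0, not 3  FAIL
7) a6 = 21, a1 = 16; 21 > 16 (want ≤)  FAIL
8) 16 mod 3 = 1  OK

The assignment fails constraints 2, 6, 7.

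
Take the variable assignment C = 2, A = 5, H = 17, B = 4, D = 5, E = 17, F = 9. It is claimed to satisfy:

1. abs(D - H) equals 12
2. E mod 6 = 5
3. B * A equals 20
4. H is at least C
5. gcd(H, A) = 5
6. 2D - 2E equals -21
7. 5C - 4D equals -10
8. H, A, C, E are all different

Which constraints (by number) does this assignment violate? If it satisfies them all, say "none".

Constraints 5, 6, 8 do not hold.

1. abs(5 - 17) = 12  OK
2. 17 mod 6 = 5  OK
3. B * A = 4 * 5 = 20  OK
4. H = 17, C = 2; 17 ≥ 2  OK
5. gcd(17, 5) = 1, not 5  FAIL
6. 2D - 2E = 2(5) - 2(17) = -24, not -21  FAIL
7. 5C - 4D = 5(2) - 4(5) = -10  OK
8. H = E = 17, not all different  FAIL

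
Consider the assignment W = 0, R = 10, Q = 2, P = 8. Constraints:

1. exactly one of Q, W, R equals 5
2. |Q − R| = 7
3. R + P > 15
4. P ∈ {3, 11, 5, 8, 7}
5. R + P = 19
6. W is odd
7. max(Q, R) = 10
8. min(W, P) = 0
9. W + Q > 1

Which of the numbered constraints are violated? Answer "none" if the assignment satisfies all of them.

No — constraints 1, 2, 5, and 6 are not satisfied.

1. Q=2, W=0, R=10; 0 of them equal 5, not exactly one — does not hold.
2. |2 − 10| = 8, not 7 — does not hold.
3. R + P = 10 + 8 = 18; 18 > 15 — holds.
4. P = 8 is in {3, 11, 5, 8, 7} — holds.
5. R + P = 10 + 8 = 18, not 19 — does not hold.
6. W = 0 is even — does not hold.
7. max(2, 10) = 10 — holds.
8. min(0, 8) = 0 — holds.
9. W + Q = 0 + 2 = 2; 2 > 1 — holds.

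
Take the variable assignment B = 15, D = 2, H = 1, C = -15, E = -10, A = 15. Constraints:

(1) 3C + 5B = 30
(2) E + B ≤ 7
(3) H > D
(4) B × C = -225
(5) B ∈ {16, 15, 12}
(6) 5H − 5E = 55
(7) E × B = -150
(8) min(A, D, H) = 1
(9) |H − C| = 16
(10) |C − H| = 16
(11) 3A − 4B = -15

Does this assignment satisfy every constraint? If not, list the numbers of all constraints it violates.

No — constraint 3 is not satisfied.

(1) 3C + 5B = 3(-15) + 5(15) = 30  true
(2) E + B = -10 + 15 = 5; 5 ≤ 7  true
(3) H = 1, D = 2; 1 ≤ 2 (want >)  false
(4) B × C = 15 × (-15) = -225  true
(5) B = 15 is in {16, 15, 12}  true
(6) 5H − 5E = 5(1) − 5(-10) = 55  true
(7) E × B = -10 × 15 = -150  true
(8) min(15, 2, 1) = 1  true
(9) |1 − (-15)| = 16  true
(10) |-15 − 1| = 16  true
(11) 3A − 4B = 3(15) − 4(15) = -15  true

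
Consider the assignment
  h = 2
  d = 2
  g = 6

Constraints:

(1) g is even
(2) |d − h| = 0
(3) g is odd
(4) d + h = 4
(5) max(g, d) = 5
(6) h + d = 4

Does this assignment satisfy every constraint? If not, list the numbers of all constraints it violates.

(1) g = 6 is even  yes
(2) |2 − 2| = 0  yes
(3) g = 6 is even  no
(4) d + h = 2 + 2 = 4  yes
(5) max(6, 2) = 6, not 5  no
(6) h + d = 2 + 2 = 4  yes

Constraints 3, 5 do not hold.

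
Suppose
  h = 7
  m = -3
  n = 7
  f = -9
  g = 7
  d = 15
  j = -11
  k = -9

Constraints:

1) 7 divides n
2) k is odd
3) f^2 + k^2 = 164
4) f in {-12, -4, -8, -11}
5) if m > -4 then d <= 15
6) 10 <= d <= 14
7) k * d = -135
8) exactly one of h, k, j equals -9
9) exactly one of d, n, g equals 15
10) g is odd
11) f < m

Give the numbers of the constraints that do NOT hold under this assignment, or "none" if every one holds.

1) 7 / 7 = 1, so 7 divides 7  ✔
2) k = -9 is odd  ✔
3) f^2 + k^2 = (-9)^2 + (-9)^2 = 81 + 81 = 162, not 164  ✘
4) f = -9 is not in {-12, -4, -8, -11}  ✘
5) m = -3 > -4, so we need d ≤ 15; d = 15 ≤ 15  ✔
6) d = 15 is outside [10, 14]  ✘
7) k * d = -9 * 15 = -135  ✔
8) h=7, k=-9, j=-11; 1 of them equals -9  ✔
9) d=15, n=7, g=7; 1 of them equals 15  ✔
10) g = 7 is odd  ✔
11) f = -9, m = -3; -9 < -3  ✔

The assignment fails constraints 3, 4, and 6.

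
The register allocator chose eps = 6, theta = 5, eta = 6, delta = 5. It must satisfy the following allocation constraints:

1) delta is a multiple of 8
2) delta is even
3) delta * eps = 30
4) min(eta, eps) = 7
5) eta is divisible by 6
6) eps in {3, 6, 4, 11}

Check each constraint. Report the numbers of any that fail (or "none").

Violated: 1, 2, and 4.

1) 5 = 8*0 + 5, so 8 does not divide 5  FAIL
2) delta = 5 is odd  FAIL
3) delta * eps = 5 * 6 = 30  OK
4) min(6, 6) = 6, not 7  FAIL
5) 6 / 6 = 1, so 6 divides 6  OK
6) eps = 6 is in {3, 6, 4, 11}  OK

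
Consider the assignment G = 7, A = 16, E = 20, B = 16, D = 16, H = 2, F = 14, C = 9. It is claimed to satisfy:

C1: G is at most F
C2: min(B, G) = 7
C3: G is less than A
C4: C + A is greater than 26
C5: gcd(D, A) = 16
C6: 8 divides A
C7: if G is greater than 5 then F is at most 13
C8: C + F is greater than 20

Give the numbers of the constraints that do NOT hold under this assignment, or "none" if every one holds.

C1: G = 7, F = 14; 7 ≤ 14 — OK.
C2: min(16, 7) = 7 — OK.
C3: G = 7, A = 16; 7 < 16 — OK.
C4: C + A = 9 + 16 = 25; 25 ≤ 26, bound 26 not met — violated.
C5: gcd(16, 16) = 16 — OK.
C6: 16 / 8 = 2, so 8 divides 16 — OK.
C7: G = 7 > 5, so we need F ≤ 13; but F = 14 > 13 — violated.
C8: C + F = 9 + 14 = 23; 23 > 20 — OK.

Constraints 4, 7 do not hold.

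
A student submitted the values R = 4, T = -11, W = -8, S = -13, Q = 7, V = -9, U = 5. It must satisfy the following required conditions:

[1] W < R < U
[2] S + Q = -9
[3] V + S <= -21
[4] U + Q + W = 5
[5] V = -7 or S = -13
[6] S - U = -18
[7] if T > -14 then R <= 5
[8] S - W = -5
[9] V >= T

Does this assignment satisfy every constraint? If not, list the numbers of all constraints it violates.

[1] values -8 < 4 < 5  holds
[2] S + Q = -13 + 7 = -6, not -9  fails
[3] V + S = -9 + (-13) = -22; -22 ≤ -21  holds
[4] U + Q + W = 5 + 7 + (-8) = 4, not 5  fails
[5] V = -9 ≠ -7, but S = -13 = -13 (second disjunct)  holds
[6] S - U = -13 - 5 = -18  holds
[7] T = -11 > -14, so we need R ≤ 5; R = 4 ≤ 5  holds
[8] S - W = -13 - (-8) = -5  holds
[9] V = -9, T = -11; -9 ≥ -11  holds

The assignment fails constraints 2, 4.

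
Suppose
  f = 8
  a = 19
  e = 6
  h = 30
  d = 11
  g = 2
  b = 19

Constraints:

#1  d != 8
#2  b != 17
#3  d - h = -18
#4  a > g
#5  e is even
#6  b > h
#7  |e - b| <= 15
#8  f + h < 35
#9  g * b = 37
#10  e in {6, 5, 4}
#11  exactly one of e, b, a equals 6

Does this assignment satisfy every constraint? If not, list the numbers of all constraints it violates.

Violated: 3, 6, 8, and 9.

#1 d = 11, and 11 ≠ 8  true
#2 b = 19, and 19 ≠ 17  true
#3 d - h = 11 - 30 = -19, not -18  false
#4 a = 19, g = 2; 19 > 2  true
#5 e = 6 is even  true
#6 b = 19, h = 30; 19 ≤ 30 (want >)  false
#7 |6 - 19| = 13; 13 ≤ 15  true
#8 f + h = 8 + 30 = 38; 38 ≥ 35, bound 35 not met  false
#9 g * b = 2 * 19 = 38, not 37  false
#10 e = 6 is in {6, 5, 4}  true
#11 e=6, b=19, a=19; 1 of them equals 6  true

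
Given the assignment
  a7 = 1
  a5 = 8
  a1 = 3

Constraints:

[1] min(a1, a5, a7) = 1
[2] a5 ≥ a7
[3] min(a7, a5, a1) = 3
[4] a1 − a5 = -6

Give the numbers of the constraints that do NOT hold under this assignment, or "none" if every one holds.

[1] min(3, 8, 1) = 1  true
[2] a5 = 8, a7 = 1; 8 ≥ 1  true
[3] min(1, 8, 3) = 1, not 3  false
[4] a1 − a5 = 3 − 8 = -5, not -6  false

The assignment fails constraints 3, 4.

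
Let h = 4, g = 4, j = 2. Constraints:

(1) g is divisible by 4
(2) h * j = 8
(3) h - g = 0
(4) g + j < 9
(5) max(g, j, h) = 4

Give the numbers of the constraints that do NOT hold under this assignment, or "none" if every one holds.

(1) 4 / 4 = 1, so 4 divides 4  ✔
(2) h * j = 4 * 2 = 8  ✔
(3) h - g = 4 - 4 = 0  ✔
(4) g + j = 4 + 2 = 6; 6 < 9  ✔
(5) max(4, 2, 4) = 4  ✔

All constraints are satisfied.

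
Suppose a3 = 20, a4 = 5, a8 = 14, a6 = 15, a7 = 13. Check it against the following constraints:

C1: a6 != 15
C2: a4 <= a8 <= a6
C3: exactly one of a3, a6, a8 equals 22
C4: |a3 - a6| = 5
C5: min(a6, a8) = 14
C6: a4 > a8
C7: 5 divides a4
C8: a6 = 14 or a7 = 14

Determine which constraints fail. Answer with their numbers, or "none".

Violated: 1, 3, 6, and 8.

C1: a6 = 15, but 15 is required to differ  FAIL
C2: values 5 <= 14 <= 15  OK
C3: a3=20, a6=15, a8=14; 0 of them equal 22, not exactly one  FAIL
C4: |20 - 15| = 5  OK
C5: min(15, 14) = 14  OK
C6: a4 = 5, a8 = 14; 5 ≤ 14 (want >)  FAIL
C7: 5 / 5 = 1, so 5 divides 5  OK
C8: a6 = 15 ≠ 14 and a7 = 13 ≠ 14; both disjuncts false  FAIL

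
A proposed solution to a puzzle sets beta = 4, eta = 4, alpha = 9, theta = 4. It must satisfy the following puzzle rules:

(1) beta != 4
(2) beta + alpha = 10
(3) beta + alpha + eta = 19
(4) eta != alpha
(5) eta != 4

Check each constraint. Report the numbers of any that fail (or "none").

(1) beta = 4, but 4 is required to differ  FAIL
(2) beta + alpha = 4 + 9 = 13, not 10  FAIL
(3) beta + alpha + eta = 4 + 9 + 4 = 17, not 19  FAIL
(4) eta = 4, alpha = 9; distinct  OK
(5) eta = 4, but 4 is required to differ  FAIL

No — constraints 1, 2, 3, 5 are not satisfied.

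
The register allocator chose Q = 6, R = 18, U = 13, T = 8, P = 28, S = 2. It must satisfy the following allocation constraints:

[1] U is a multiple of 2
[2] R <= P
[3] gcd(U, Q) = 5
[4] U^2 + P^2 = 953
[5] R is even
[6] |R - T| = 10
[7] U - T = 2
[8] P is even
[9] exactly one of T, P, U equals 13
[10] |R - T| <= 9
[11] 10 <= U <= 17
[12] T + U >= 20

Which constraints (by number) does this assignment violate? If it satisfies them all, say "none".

[1] 13 = 2*6 + 1, so 2 does not divide 13  fails
[2] R = 18, P = 28; 18 ≤ 28  holds
[3] gcd(13, 6) = 1, not 5  fails
[4] U^2 + P^2 = 13^2 + 28^2 = 169 + 784 = 953  holds
[5] R = 18 is even  holds
[6] |18 - 8| = 10  holds
[7] U - T = 13 - 8 = 5, not 2  fails
[8] P = 28 is even  holds
[9] T=8, P=28, U=13; 1 of them equals 13  holds
[10] |18 - 8| = 10; 10 > 9, exceeds bound 9  fails
[11] U = 13 lies in [10, 17]  holds
[12] T + U = 8 + 13 = 21; 21 ≥ 20  holds

Constraints 1, 3, 7, 10 are violated.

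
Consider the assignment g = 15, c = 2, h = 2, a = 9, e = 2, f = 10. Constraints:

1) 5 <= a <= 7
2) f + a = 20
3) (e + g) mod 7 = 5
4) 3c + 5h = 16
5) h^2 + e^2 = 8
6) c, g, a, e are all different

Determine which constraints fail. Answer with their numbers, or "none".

1) a = 9 is outside [5, 7] — fails.
2) f + a = 10 + 9 = 19, not 20 — fails.
3) e + g = 17; 17 mod 7 = 3, not 5 — fails.
4) 3c + 5h = 3(2) + 5(2) = 16 — holds.
5) h^2 + e^2 = 2^2 + 2^2 = 4 + 4 = 8 — holds.
6) c = e = 2, not all different — fails.

Constraints 1, 2, 3, 6 do not hold.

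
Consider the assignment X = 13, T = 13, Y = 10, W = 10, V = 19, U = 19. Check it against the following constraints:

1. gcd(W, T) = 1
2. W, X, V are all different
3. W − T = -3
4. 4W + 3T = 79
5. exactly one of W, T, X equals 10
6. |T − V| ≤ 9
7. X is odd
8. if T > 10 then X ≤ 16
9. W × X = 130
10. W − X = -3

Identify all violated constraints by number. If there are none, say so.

1. gcd(10, 13) = 1 — holds.
2. values 10, 13, 19 are pairwise distinct — holds.
3. W − T = 10 − 13 = -3 — holds.
4. 4W + 3T = 4(10) + 3(13) = 79 — holds.
5. W=10, T=13, X=13; 1 of them equals 10 — holds.
6. |13 − 19| = 6; 6 ≤ 9 — holds.
7. X = 13 is odd — holds.
8. T = 13 > 10, so we need X ≤ 16; X = 13 ≤ 16 — holds.
9. W × X = 10 × 13 = 130 — holds.
10. W − X = 10 − 13 = -3 — holds.

None — every constraint holds.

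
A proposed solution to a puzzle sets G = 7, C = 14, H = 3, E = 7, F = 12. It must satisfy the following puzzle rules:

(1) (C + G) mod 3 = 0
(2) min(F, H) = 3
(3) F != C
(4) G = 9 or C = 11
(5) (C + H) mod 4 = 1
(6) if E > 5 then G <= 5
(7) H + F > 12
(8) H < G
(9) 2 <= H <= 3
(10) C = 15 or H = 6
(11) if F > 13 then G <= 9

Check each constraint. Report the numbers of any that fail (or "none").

(1) C + G = 21; 21 mod 3 = 0  ✓
(2) min(12, 3) = 3  ✓
(3) F = 12, C = 14; distinct  ✓
(4) G = 7 ≠ 9 and C = 14 ≠ 11; both disjuncts false  ✗
(5) C + H = 17; 17 mod 4 = 1  ✓
(6) E = 7 > 5, so we need G ≤ 5; but G = 7 > 5  ✗
(7) H + F = 3 + 12 = 15; 15 > 12  ✓
(8) H = 3, G = 7; 3 < 7  ✓
(9) H = 3 lies in [2, 3]  ✓
(10) C = 14 ≠ 15 and H = 3 ≠ 6; both disjuncts false  ✗
(11) F = 12, not > 13; antecedent false, conditional vacuously true  ✓

Constraints 4, 6, 10 are violated.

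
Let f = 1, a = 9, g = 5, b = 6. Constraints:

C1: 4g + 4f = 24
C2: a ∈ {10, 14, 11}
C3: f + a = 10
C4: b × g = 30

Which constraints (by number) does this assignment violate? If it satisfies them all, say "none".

The assignment fails constraint 2.

C1: 4g + 4f = 4(5) + 4(1) = 24 — satisfied.
C2: a = 9 is not in {10, 14, 11} — violated.
C3: f + a = 1 + 9 = 10 — satisfied.
C4: b × g = 6 × 5 = 30 — satisfied.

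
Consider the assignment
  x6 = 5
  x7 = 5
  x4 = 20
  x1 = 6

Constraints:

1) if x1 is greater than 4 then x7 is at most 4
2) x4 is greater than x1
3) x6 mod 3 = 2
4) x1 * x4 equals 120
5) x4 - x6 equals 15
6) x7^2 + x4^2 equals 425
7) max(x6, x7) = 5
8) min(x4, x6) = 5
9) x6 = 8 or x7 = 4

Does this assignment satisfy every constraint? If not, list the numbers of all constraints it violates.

Violated: 1, 9.

1) x1 = 6 > 4, so we need x7 ≤ 4; but x7 = 5 > 4  no
2) x4 = 20, x1 = 6; 20 > 6  yes
3) 5 mod 3 = 2  yes
4) x1 * x4 = 6 * 20 = 120  yes
5) x4 - x6 = 20 - 5 = 15  yes
6) x7^2 + x4^2 = 5^2 + 20^2 = 25 + 400 = 425  yes
7) max(5, 5) = 5  yes
8) min(20, 5) = 5  yes
9) x6 = 5 ≠ 8 and x7 = 5 ≠ 4; both disjuncts false  no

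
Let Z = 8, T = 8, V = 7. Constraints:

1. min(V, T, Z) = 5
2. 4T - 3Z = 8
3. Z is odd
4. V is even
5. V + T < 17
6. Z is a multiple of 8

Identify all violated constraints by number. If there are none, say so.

1. min(7, 8, 8) = 7, not 5  fails
2. 4T - 3Z = 4(8) - 3(8) = 8  holds
3. Z = 8 is even  fails
4. V = 7 is odd  fails
5. V + T = 7 + 8 = 15; 15 < 17  holds
6. 8 / 8 = 1, so 8 divides 8  holds

Violated: 1, 3, and 4.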